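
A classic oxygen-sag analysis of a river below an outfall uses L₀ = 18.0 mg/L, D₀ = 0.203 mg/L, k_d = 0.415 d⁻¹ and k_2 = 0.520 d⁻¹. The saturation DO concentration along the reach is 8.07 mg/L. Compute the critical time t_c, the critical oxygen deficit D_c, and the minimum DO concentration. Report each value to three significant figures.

At the critical point dD/dt = 0, so k_d L₀ e^(−k_d t) = k_2 D. Substituting D(t) from the Streeter–Phelps equation and solving for t gives
t_c = ln[(k_2/k_d)(1 − D₀(k_2−k_d)/(k_d L₀))] / (k_2−k_d).
Here k_2−k_d = 0.1050 d⁻¹ and 1 − D₀(k_2−k_d)/(k_d L₀) = 1 − 0.203×0.1050/(0.415×18.0) = 0.9971, so
t_c = ln(1.253 × 0.9971) / 0.1050 = 0.2227 / 0.1050 = 2.121 d.
D_c = (k_d/k_2) L₀ e^(−k_d t_c) = (0.415/0.520) × 18.0 × e^(−0.415×2.121) = 0.7981 × 18.0 × 0.4147 = 5.958 mg/L.
Minimum DO = C_s − D_c = 8.07 − 5.958 = 2.112 mg/L.

t_c ≈ 2.12 d; D_c ≈ 5.96 mg/L; min DO ≈ 2.11 mg/L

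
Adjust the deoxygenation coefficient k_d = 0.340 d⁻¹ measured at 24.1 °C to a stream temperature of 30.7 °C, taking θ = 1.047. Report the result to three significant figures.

k_d ≈ 0.460 d⁻¹

k_d(T₂) = k_d(T₁) · θ^(T₂−T₁) = 0.340 × 1.047^(30.7−24.1)
= 0.340 × 1.047^6.60 = 0.340 × 1.354 = 0.4604 d⁻¹.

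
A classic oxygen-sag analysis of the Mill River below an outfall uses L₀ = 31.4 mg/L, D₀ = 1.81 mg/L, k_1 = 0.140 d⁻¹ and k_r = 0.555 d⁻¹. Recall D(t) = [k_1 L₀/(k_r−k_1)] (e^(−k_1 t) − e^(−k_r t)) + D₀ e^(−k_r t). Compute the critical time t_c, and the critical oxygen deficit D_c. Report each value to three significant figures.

t_c ≈ 2.87 d; D_c ≈ 5.30 mg/L

t_c = [1/(k_r−k_1)] ln[(k_r/k_1)(1 − D₀(k_r−k_1)/(k_1 L₀))]
= [1/(0.555−0.140)] ln[(0.555/0.140)(1 − 1.81×0.4150/(0.140×31.4))]
= (1/0.4150) ln[3.964 × 0.8291] = 2.410 × ln(3.287) = 2.410 × 1.190 = 2.867 d.
L(t_c) = L₀ e^(−k_1 t_c) = 31.4 × 0.6694 = 21.02 mg/L, and at the critical point k_r D_c = k_1 L, so D_c = (0.140/0.555) × 21.02 = 5.302 mg/L.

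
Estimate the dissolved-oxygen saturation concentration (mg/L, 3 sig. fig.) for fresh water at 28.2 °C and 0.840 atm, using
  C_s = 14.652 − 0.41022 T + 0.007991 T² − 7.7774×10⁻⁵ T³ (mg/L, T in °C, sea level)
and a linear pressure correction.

At sea level: C_s = 14.652 − 0.41022×28.2 + 0.007991×28.2² − 7.7774×10⁻⁵×28.2³ = 7.694 mg/L.
Pressure correction: C_s' = 7.694 × 0.840 = 6.463 mg/L.

C_s ≈ 6.46 mg/L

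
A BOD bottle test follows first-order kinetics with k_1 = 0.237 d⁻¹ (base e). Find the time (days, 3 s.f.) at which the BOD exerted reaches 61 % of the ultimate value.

y/L₀ = 1 − e^(−k_1 t) = 0.61 ⇒ e^(−k_1 t) = 0.390
t = −ln(0.390) / 0.237 = 0.9416 / 0.237 = 3.973 d.

t ≈ 3.97 d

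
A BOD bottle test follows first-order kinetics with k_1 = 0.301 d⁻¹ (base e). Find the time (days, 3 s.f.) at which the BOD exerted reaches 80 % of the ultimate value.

t ≈ 5.35 d

y/L₀ = 1 − e^(−k_1 t) = 0.80 ⇒ e^(−k_1 t) = 0.200
t = −ln(0.200) / 0.301 = 1.609 / 0.301 = 5.347 d.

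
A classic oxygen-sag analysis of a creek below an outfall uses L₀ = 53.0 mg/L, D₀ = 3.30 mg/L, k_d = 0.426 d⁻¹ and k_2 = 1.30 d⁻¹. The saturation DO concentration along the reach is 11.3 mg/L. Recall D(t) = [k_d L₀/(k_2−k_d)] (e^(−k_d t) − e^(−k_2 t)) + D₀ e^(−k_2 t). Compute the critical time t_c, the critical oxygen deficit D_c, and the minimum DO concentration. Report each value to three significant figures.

t_c ≈ 1.12 d; D_c ≈ 10.8 mg/L; min DO ≈ 0.523 mg/L

At the critical point dD/dt = 0, so k_d L₀ e^(−k_d t) = k_2 D. Substituting D(t) from the Streeter–Phelps equation and solving for t gives
t_c = ln[(k_2/k_d)(1 − D₀(k_2−k_d)/(k_d L₀))] / (k_2−k_d).
Here k_2−k_d = 0.8740 d⁻¹ and 1 − D₀(k_2−k_d)/(k_d L₀) = 1 − 3.30×0.8740/(0.426×53.0) = 0.8723, so
t_c = ln(3.052 × 0.8723) / 0.8740 = 0.9790 / 0.8740 = 1.120 d.
D_c = (k_d/k_2) L₀ e^(−k_d t_c) = (0.426/1.30) × 53.0 × e^(−0.426×1.120) = 0.3277 × 53.0 × 0.6205 = 10.78 mg/L.
Minimum DO = C_s − D_c = 11.3 − 10.78 = 0.5228 mg/L.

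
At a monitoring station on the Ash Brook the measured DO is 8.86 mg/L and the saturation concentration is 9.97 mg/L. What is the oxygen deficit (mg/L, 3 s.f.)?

D = C_s − C = 9.97 − 8.86 = 1.11 mg/L.

D ≈ 1.11 mg/L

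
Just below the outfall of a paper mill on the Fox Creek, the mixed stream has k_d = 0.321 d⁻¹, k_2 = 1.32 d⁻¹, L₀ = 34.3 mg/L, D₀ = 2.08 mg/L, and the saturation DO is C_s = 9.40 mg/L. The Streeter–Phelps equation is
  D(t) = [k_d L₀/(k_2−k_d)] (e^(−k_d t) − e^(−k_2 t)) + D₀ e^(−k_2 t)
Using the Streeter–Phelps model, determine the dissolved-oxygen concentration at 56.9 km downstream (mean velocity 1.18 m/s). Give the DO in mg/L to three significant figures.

Travel time t = x/v = 56.9 km / (1.18 m/s) = 56900 m / 1.18 m/s = 48220 s = 0.5581 d.
k_d L₀/(k_2−k_d) = 0.321×34.3/(1.32−0.321) = 11.01/0.9990 = 11.02 mg/L.
e^(−k_d t) = e^(−0.321×0.5581) = 0.8360; e^(−k_2 t) = e^(−1.32×0.5581) = 0.4787.
D = 11.02 × (0.8360 − 0.4787) + 2.08 × 0.4787 = 3.938 + 0.9957 = 4.933 mg/L.
DO = C_s − D = 9.40 − 4.933 = 4.467 mg/L.

DO ≈ 4.47 mg/L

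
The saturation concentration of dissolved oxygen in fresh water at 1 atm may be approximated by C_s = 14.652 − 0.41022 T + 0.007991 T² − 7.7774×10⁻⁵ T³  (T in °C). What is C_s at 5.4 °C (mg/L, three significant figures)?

C_s ≈ 12.7 mg/L

C_s = 14.652 − 0.41022×5.4 + 0.007991×5.4² − 7.7774×10⁻⁵×5.4³ = 12.66 mg/L.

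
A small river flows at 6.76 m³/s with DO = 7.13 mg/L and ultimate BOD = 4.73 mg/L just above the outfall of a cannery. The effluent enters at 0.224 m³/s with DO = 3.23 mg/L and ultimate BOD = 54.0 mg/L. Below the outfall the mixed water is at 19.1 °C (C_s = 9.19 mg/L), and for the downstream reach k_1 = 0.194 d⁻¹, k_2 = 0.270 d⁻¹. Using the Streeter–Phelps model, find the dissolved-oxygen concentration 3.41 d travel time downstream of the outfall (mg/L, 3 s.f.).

DO ≈ 6.42 mg/L

Mixed DO = (6.76×7.13 + 0.224×3.23)/(6.76+0.224) = 48.92/6.984 = 7.005 mg/L.
Mixed L₀ = (6.76×4.73 + 0.224×54.0)/(6.984) = 44.07/6.984 = 6.310 mg/L.
Initial deficit D₀ = C_s − DO₀ = 9.19 − 7.005 = 2.185 mg/L.
D(3.41) = [0.194×6.310/(0.270−0.194)](e^(−0.194×3.41) − e^(−0.270×3.41)) + 2.185 e^(−0.270×3.41)
= 16.11 × (0.5161 − 0.3982) + 2.185 × 0.3982 = 2.768 mg/L.
DO = 9.19 − 2.768 = 6.422 mg/L.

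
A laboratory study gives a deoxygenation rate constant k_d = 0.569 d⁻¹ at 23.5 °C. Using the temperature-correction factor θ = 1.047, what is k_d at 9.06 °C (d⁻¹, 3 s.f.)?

k_d(T₂) = k_d(T₁) · θ^(T₂−T₁) = 0.569 × 1.047^(9.06−23.5)
= 0.569 × 1.047^-14.4 = 0.569 × 0.5152 = 0.2931 d⁻¹.

k_d ≈ 0.293 d⁻¹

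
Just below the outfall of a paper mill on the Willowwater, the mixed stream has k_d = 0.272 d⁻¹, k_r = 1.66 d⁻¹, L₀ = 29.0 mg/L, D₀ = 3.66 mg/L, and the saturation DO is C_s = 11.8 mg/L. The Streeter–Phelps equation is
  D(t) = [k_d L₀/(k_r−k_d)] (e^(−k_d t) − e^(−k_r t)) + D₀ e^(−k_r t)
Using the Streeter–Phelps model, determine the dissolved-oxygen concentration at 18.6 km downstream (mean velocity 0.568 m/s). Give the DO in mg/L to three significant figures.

DO ≈ 7.75 mg/L

Travel time t = x/v = 18.6 km / (0.568 m/s) = 18600 m / 0.568 m/s = 32750 s = 0.3790 d.
k_d L₀/(k_r−k_d) = 0.272×29.0/(1.66−0.272) = 7.888/1.388 = 5.683 mg/L.
e^(−k_d t) = e^(−0.272×0.3790) = 0.9020; e^(−k_r t) = e^(−1.66×0.3790) = 0.5330.
D = 5.683 × (0.9020 − 0.5330) + 3.66 × 0.5330 = 2.097 + 1.951 = 4.048 mg/L.
DO = C_s − D = 11.8 − 4.048 = 7.752 mg/L.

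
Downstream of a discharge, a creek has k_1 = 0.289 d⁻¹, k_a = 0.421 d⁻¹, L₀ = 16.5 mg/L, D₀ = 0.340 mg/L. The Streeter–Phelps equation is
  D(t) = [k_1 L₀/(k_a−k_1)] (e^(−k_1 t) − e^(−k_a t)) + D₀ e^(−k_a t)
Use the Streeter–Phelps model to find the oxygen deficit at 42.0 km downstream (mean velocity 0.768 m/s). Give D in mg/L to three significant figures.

Travel time t = x/v = 42.0 km / (0.768 m/s) = 42000 m / 0.768 m/s = 54690 s = 0.6330 d.
k_1 L₀/(k_a−k_1) = 0.289×16.5/(0.421−0.289) = 4.768/0.1320 = 36.12 mg/L.
e^(−k_1 t) = e^(−0.289×0.6330) = 0.8328; e^(−k_a t) = e^(−0.421×0.6330) = 0.7661.
D = 36.12 × (0.8328 − 0.7661) + 0.340 × 0.7661 = 2.412 + 0.2605 = 2.672 mg/L.

D ≈ 2.67 mg/L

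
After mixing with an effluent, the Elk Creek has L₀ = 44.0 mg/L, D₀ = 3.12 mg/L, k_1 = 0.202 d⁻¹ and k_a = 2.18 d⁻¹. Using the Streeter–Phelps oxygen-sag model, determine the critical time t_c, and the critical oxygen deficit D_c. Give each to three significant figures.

t_c = [1/(k_a−k_1)] ln[(k_a/k_1)(1 − D₀(k_a−k_1)/(k_1 L₀))]
= [1/(2.18−0.202)] ln[(2.18/0.202)(1 − 3.12×1.978/(0.202×44.0))]
= (1/1.978) ln[10.79 × 0.3057] = 0.5056 × ln(3.299) = 0.5056 × 1.194 = 0.6034 d.
L(t_c) = L₀ e^(−k_1 t_c) = 44.0 × 0.8853 = 38.95 mg/L, and at the critical point k_a D_c = k_1 L, so D_c = (0.202/2.18) × 38.95 = 3.609 mg/L.

t_c ≈ 0.603 d; D_c ≈ 3.61 mg/L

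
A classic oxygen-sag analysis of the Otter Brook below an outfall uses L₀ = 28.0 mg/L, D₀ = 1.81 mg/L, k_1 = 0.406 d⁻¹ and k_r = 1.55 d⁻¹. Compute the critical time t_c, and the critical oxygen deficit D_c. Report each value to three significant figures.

At the critical point dD/dt = 0, so k_1 L₀ e^(−k_1 t) = k_r D. Substituting D(t) from the Streeter–Phelps equation and solving for t gives
t_c = ln[(k_r/k_1)(1 − D₀(k_r−k_1)/(k_1 L₀))] / (k_r−k_1).
Here k_r−k_1 = 1.144 d⁻¹ and 1 − D₀(k_r−k_1)/(k_1 L₀) = 1 − 1.81×1.144/(0.406×28.0) = 0.8179, so
t_c = ln(3.818 × 0.8179) / 1.144 = 1.139 / 1.144 = 0.9953 d.
L(t_c) = L₀ e^(−k_1 t_c) = 28.0 × 0.6676 = 18.69 mg/L, and at the critical point k_r D_c = k_1 L, so D_c = (0.406/1.55) × 18.69 = 4.896 mg/L.

t_c ≈ 0.995 d; D_c ≈ 4.90 mg/L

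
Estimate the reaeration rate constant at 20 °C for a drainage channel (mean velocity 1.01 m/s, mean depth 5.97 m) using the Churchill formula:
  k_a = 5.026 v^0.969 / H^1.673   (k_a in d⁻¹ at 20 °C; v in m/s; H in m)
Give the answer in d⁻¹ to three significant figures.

k_a = 5.026 × 1.01^0.969 / 5.97^1.673 = 5.026 × 1.010 / 19.87 = 0.2554 d⁻¹.

k_a ≈ 0.255 d⁻¹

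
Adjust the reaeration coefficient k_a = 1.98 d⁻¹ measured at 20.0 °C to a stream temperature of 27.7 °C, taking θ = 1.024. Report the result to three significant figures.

k_a(T₂) = k_a(T₁) · θ^(T₂−T₁) = 1.98 × 1.024^(27.7−20.0)
= 1.98 × 1.024^7.70 = 1.98 × 1.200 = 2.377 d⁻¹.

k_a ≈ 2.38 d⁻¹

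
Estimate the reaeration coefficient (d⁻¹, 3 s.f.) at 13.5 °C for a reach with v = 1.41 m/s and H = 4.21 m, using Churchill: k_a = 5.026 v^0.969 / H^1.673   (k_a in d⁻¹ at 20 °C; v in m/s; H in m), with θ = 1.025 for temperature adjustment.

k_a(20) = 5.026 × 1.41^0.969 / 4.21^1.673 = 5.026 × 1.395 / 11.08 = 0.6330 d⁻¹.
k_a(13.5) = 0.6330 × 1.025^(13.5−20) = 0.6330 × 0.8517 = 0.5391 d⁻¹.

k_a ≈ 0.539 d⁻¹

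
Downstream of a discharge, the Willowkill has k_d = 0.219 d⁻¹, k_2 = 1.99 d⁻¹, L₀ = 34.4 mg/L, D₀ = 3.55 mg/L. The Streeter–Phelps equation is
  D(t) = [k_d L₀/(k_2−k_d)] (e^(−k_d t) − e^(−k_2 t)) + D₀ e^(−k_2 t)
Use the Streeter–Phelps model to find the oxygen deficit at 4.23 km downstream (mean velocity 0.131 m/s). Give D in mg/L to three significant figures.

D ≈ 3.58 mg/L

Travel time t = x/v = 4.23 km / (0.131 m/s) = 4230 m / 0.131 m/s = 32290 s = 0.3737 d.
k_d L₀/(k_2−k_d) = 0.219×34.4/(1.99−0.219) = 7.534/1.771 = 4.254 mg/L.
e^(−k_d t) = e^(−0.219×0.3737) = 0.9214; e^(−k_2 t) = e^(−1.99×0.3737) = 0.4753.
D = 4.254 × (0.9214 − 0.4753) + 3.55 × 0.4753 = 1.898 + 1.687 = 3.585 mg/L.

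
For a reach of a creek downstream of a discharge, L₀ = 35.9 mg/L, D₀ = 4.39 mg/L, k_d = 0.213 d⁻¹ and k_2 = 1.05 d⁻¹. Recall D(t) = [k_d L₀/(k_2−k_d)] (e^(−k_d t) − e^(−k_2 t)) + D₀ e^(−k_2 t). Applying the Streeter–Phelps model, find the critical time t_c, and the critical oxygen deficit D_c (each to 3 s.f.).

With k_2/k_d = 4.930 and 1 − D₀(k_2−k_d)/(k_d L₀) = 0.5195,
t_c = ln(4.930 × 0.5195) / (1.05 − 0.213) = ln(2.561) / 0.8370 = 0.9403/0.8370 = 1.123 d.
D_c = (k_d/k_2) L₀ e^(−k_d t_c) = (0.213/1.05) × 35.9 × e^(−0.213×1.123) = 0.2029 × 35.9 × 0.7872 = 5.733 mg/L.

t_c ≈ 1.12 d; D_c ≈ 5.73 mg/L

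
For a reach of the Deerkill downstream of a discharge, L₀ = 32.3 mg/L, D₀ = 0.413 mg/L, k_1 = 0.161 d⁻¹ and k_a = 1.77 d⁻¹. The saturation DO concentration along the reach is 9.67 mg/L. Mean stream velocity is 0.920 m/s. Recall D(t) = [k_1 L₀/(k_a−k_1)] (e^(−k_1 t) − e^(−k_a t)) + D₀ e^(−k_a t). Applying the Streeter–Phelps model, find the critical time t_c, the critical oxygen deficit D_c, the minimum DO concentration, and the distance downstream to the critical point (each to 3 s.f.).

At the critical point dD/dt = 0, so k_1 L₀ e^(−k_1 t) = k_a D. Substituting D(t) from the Streeter–Phelps equation and solving for t gives
t_c = ln[(k_a/k_1)(1 − D₀(k_a−k_1)/(k_1 L₀))] / (k_a−k_1).
Here k_a−k_1 = 1.609 d⁻¹ and 1 − D₀(k_a−k_1)/(k_1 L₀) = 1 − 0.413×1.609/(0.161×32.3) = 0.8722, so
t_c = ln(10.99 × 0.8722) / 1.609 = 2.261 / 1.609 = 1.405 d.
L(t_c) = L₀ e^(−k_1 t_c) = 32.3 × 0.7976 = 25.76 mg/L, and at the critical point k_a D_c = k_1 L, so D_c = (0.161/1.77) × 25.76 = 2.343 mg/L.
Minimum DO = C_s − D_c = 9.67 − 2.343 = 7.327 mg/L.
x_c = v t_c = 0.920 m/s × 1.405 d × 86400 s/d = 111700 m ≈ 112 km.

t_c ≈ 1.40 d; D_c ≈ 2.34 mg/L; min DO ≈ 7.33 mg/L; x_c ≈ 112 km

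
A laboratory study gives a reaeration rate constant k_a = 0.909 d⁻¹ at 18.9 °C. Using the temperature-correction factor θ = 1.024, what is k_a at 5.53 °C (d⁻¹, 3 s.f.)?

k_a ≈ 0.662 d⁻¹

k_a(T₂) = k_a(T₁) · θ^(T₂−T₁) = 0.909 × 1.024^(5.53−18.9)
= 0.909 × 1.024^-13.4 = 0.909 × 0.7283 = 0.6620 d⁻¹.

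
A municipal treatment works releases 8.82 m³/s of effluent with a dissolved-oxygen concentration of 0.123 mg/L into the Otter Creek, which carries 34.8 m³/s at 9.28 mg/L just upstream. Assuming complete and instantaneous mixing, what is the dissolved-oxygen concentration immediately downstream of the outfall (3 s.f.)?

7.43 mg/L

Flow-weighted mixing: C = (Q_r C_r + Q_w C_w)/(Q_r + Q_w)
= (34.8×9.28 + 8.82×0.123)/(34.8 + 8.82) = 324.0/43.62 = 7.428 mg/L.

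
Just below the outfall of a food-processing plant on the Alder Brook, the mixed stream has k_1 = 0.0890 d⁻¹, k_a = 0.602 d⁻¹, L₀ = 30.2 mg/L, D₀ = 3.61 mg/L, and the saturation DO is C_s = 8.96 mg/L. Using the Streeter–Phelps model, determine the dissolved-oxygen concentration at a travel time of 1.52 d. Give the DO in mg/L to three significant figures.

k_1 L₀/(k_a−k_1) = 0.0890×30.2/(0.602−0.0890) = 2.688/0.5130 = 5.239 mg/L.
e^(−k_1 t) = e^(−0.0890×1.520) = 0.8735; e^(−k_a t) = e^(−0.602×1.520) = 0.4005.
D = 5.239 × (0.8735 − 0.4005) + 3.61 × 0.4005 = 2.478 + 1.446 = 3.924 mg/L.
DO = C_s − D = 8.96 − 3.924 = 5.036 mg/L.

DO ≈ 5.04 mg/L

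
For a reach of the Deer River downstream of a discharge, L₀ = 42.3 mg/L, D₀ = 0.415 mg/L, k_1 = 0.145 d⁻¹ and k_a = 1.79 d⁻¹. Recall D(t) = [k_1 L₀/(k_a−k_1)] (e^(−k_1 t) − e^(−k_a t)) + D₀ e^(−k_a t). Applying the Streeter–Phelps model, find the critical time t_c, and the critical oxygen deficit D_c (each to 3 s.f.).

t_c ≈ 1.46 d; D_c ≈ 2.77 mg/L

t_c = [1/(k_a−k_1)] ln[(k_a/k_1)(1 − D₀(k_a−k_1)/(k_1 L₀))]
= [1/(1.79−0.145)] ln[(1.79/0.145)(1 − 0.415×1.645/(0.145×42.3))]
= (1/1.645) ln[12.34 × 0.8887] = 0.6079 × ln(10.97) = 0.6079 × 2.395 = 1.456 d.
D_c = (k_1/k_a) L₀ e^(−k_1 t_c) = (0.145/1.79) × 42.3 × e^(−0.145×1.456) = 0.08101 × 42.3 × 0.8097 = 2.774 mg/L.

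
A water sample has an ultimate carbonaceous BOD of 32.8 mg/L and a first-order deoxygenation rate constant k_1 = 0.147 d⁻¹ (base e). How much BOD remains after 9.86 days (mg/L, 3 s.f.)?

L_t = L₀ e^(−k_1 t) = 32.8 × e^(−0.147×9.86) = 32.8 × 0.2347 = 7.698 mg/L.

L ≈ 7.70 mg/L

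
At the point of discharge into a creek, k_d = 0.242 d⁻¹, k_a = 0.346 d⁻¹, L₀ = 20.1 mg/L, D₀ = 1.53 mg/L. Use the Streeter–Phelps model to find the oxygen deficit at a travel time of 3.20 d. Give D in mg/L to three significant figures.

k_d L₀/(k_a−k_d) = 0.242×20.1/(0.346−0.242) = 4.864/0.1040 = 46.77 mg/L.
e^(−k_d t) = e^(−0.242×3.200) = 0.4610; e^(−k_a t) = e^(−0.346×3.200) = 0.3305.
D = 46.77 × (0.4610 − 0.3305) + 1.53 × 0.3305 = 6.104 + 0.5056 = 6.609 mg/L.

D ≈ 6.61 mg/L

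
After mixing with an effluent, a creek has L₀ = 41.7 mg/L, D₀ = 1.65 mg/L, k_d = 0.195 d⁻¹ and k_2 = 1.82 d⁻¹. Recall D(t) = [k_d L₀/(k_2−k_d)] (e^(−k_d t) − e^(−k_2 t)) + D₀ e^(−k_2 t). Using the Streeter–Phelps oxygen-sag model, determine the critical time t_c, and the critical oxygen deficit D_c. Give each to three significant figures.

At the critical point dD/dt = 0, so k_d L₀ e^(−k_d t) = k_2 D. Substituting D(t) from the Streeter–Phelps equation and solving for t gives
t_c = ln[(k_2/k_d)(1 − D₀(k_2−k_d)/(k_d L₀))] / (k_2−k_d).
Here k_2−k_d = 1.625 d⁻¹ and 1 − D₀(k_2−k_d)/(k_d L₀) = 1 − 1.65×1.625/(0.195×41.7) = 0.6703, so
t_c = ln(9.333 × 0.6703) / 1.625 = 1.834 / 1.625 = 1.128 d.
L(t_c) = L₀ e^(−k_d t_c) = 41.7 × 0.8025 = 33.46 mg/L, and at the critical point k_2 D_c = k_d L, so D_c = (0.195/1.82) × 33.46 = 3.585 mg/L.

t_c ≈ 1.13 d; D_c ≈ 3.59 mg/L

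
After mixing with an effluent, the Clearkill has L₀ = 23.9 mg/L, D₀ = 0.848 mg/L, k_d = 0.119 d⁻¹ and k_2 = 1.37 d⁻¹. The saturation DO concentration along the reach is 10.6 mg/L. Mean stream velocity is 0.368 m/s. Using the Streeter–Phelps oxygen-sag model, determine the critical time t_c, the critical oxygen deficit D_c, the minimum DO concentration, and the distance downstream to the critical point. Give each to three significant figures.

t_c = [1/(k_2−k_d)] ln[(k_2/k_d)(1 − D₀(k_2−k_d)/(k_d L₀))]
= [1/(1.37−0.119)] ln[(1.37/0.119)(1 − 0.848×1.251/(0.119×23.9))]
= (1/1.251) ln[11.51 × 0.6270] = 0.7994 × ln(7.218) = 0.7994 × 1.977 = 1.580 d.
D_c = (k_d/k_2) L₀ e^(−k_d t_c) = (0.119/1.37) × 23.9 × e^(−0.119×1.580) = 0.08686 × 23.9 × 0.8286 = 1.720 mg/L.
Minimum DO = C_s − D_c = 10.6 − 1.720 = 8.880 mg/L.
x_c = v t_c = 0.368 m/s × 1.580 d × 86400 s/d = 50240 m ≈ 50.2 km.

t_c ≈ 1.58 d; D_c ≈ 1.72 mg/L; min DO ≈ 8.88 mg/L; x_c ≈ 50.2 km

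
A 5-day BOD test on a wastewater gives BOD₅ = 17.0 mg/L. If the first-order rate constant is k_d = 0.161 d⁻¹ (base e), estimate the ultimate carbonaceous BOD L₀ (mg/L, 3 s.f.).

L₀ ≈ 30.7 mg/L

BOD₅ = L₀(1 − e^(−5k_d)) ⇒ L₀ = BOD₅ / (1 − e^(−5×0.161))
= 17.0 / (1 − 0.4471) = 17.0 / 0.5529 = 30.75 mg/L.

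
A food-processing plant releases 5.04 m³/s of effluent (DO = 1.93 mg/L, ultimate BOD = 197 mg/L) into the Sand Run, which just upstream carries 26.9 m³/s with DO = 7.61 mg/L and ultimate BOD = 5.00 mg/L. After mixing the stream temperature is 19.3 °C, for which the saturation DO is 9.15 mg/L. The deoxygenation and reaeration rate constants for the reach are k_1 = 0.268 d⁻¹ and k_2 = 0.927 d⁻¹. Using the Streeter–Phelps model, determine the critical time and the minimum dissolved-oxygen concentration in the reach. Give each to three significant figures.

t_c ≈ 1.60 d; minimum DO ≈ 2.51 mg/L

Mixed DO = (26.9×7.61 + 5.04×1.93)/(26.9+5.04) = 214.4/31.94 = 6.714 mg/L.
Mixed L₀ = (26.9×5.00 + 5.04×197)/(31.94) = 1127/31.94 = 35.30 mg/L.
Initial deficit D₀ = C_s − DO₀ = 9.15 − 6.714 = 2.436 mg/L.
t_c = (1/0.6590) ln[(0.927/0.268)(1 − 2.436×0.6590/(0.268×35.30))] = 1.517 × ln(2.872) = 1.601 d.
D_c = (0.268/0.927) × 35.30 × e^(−0.268×1.601) = 0.2891 × 35.30 × 0.6511 = 6.645 mg/L.
Minimum DO = 9.15 − 6.645 = 2.505 mg/L.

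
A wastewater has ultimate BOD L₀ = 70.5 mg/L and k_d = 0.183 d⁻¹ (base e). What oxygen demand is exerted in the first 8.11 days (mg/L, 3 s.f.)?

y_t = L₀(1 − e^(−k_d t)) = 70.5 × (1 − e^(−0.183×8.11))
= 70.5 × (1 − 0.2267) = 70.5 × 0.7733 = 54.52 mg/L.

y ≈ 54.5 mg/L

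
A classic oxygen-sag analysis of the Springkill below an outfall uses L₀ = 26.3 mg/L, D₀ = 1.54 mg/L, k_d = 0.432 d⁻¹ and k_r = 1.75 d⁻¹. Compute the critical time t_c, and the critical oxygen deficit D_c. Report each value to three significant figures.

t_c ≈ 0.912 d; D_c ≈ 4.38 mg/L

At the critical point dD/dt = 0, so k_d L₀ e^(−k_d t) = k_r D. Substituting D(t) from the Streeter–Phelps equation and solving for t gives
t_c = ln[(k_r/k_d)(1 − D₀(k_r−k_d)/(k_d L₀))] / (k_r−k_d).
Here k_r−k_d = 1.318 d⁻¹ and 1 − D₀(k_r−k_d)/(k_d L₀) = 1 − 1.54×1.318/(0.432×26.3) = 0.8214, so
t_c = ln(4.051 × 0.8214) / 1.318 = 1.202 / 1.318 = 0.9121 d.
D_c = (k_d/k_r) L₀ e^(−k_d t_c) = (0.432/1.75) × 26.3 × e^(−0.432×0.9121) = 0.2469 × 26.3 × 0.6743 = 4.378 mg/L.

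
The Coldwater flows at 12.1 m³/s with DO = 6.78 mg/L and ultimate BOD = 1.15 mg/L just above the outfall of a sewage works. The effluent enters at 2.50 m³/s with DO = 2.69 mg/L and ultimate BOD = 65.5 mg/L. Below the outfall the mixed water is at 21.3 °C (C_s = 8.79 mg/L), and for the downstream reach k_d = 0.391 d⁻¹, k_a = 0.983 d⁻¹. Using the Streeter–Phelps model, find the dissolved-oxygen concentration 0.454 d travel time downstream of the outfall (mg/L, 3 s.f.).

Mixed DO = (12.1×6.78 + 2.50×2.69)/(12.1+2.50) = 88.76/14.60 = 6.080 mg/L.
Mixed L₀ = (12.1×1.15 + 2.50×65.5)/(14.60) = 177.7/14.60 = 12.17 mg/L.
Initial deficit D₀ = C_s − DO₀ = 8.79 − 6.080 = 2.710 mg/L.
D(0.454) = [0.391×12.17/(0.983−0.391)](e^(−0.391×0.454) − e^(−0.983×0.454)) + 2.710 e^(−0.983×0.454)
= 8.037 × (0.8373 − 0.6400) + 2.710 × 0.6400 = 3.321 mg/L.
DO = 8.79 − 3.321 = 5.469 mg/L.

DO ≈ 5.47 mg/L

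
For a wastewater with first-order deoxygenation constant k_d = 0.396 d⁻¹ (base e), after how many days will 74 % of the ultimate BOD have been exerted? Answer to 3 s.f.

t ≈ 3.40 d

y/L₀ = 1 − e^(−k_d t) = 0.74 ⇒ e^(−k_d t) = 0.260
t = −ln(0.260) / 0.396 = 1.347 / 0.396 = 3.402 d.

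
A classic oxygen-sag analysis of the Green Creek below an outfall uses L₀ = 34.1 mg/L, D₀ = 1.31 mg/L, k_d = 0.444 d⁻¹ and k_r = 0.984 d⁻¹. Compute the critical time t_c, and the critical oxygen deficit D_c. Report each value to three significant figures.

t_c ≈ 1.39 d; D_c ≈ 8.32 mg/L

At the critical point dD/dt = 0, so k_d L₀ e^(−k_d t) = k_r D. Substituting D(t) from the Streeter–Phelps equation and solving for t gives
t_c = ln[(k_r/k_d)(1 − D₀(k_r−k_d)/(k_d L₀))] / (k_r−k_d).
Here k_r−k_d = 0.5400 d⁻¹ and 1 − D₀(k_r−k_d)/(k_d L₀) = 1 − 1.31×0.5400/(0.444×34.1) = 0.9533, so
t_c = ln(2.216 × 0.9533) / 0.5400 = 0.7480 / 0.5400 = 1.385 d.
L(t_c) = L₀ e^(−k_d t_c) = 34.1 × 0.5407 = 18.44 mg/L, and at the critical point k_r D_c = k_d L, so D_c = (0.444/0.984) × 18.44 = 8.319 mg/L.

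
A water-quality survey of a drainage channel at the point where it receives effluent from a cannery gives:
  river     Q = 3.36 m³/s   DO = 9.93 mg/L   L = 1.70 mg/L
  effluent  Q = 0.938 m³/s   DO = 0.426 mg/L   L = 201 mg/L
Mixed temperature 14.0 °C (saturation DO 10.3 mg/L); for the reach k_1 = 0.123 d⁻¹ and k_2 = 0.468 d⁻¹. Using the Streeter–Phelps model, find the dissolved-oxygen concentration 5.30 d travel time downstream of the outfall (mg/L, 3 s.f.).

DO ≈ 3.05 mg/L

Mixed DO = (3.36×9.93 + 0.938×0.426)/(3.36+0.938) = 33.76/4.298 = 7.856 mg/L.
Mixed L₀ = (3.36×1.70 + 0.938×201)/(4.298) = 194.2/4.298 = 45.20 mg/L.
Initial deficit D₀ = C_s − DO₀ = 10.3 − 7.856 = 2.444 mg/L.
D(5.30) = [0.123×45.20/(0.468−0.123)](e^(−0.123×5.30) − e^(−0.468×5.30)) + 2.444 e^(−0.468×5.30)
= 16.11 × (0.5211 − 0.08371) + 2.444 × 0.08371 = 7.252 mg/L.
DO = 10.3 − 7.252 = 3.048 mg/L.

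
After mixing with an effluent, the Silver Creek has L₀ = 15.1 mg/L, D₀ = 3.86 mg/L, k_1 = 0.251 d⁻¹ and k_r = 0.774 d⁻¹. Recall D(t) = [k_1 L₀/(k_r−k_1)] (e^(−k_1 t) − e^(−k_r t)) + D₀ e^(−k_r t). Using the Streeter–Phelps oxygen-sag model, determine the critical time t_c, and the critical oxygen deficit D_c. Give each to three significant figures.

t_c ≈ 0.699 d; D_c ≈ 4.11 mg/L

At the critical point dD/dt = 0, so k_1 L₀ e^(−k_1 t) = k_r D. Substituting D(t) from the Streeter–Phelps equation and solving for t gives
t_c = ln[(k_r/k_1)(1 − D₀(k_r−k_1)/(k_1 L₀))] / (k_r−k_1).
Here k_r−k_1 = 0.5230 d⁻¹ and 1 − D₀(k_r−k_1)/(k_1 L₀) = 1 − 3.86×0.5230/(0.251×15.1) = 0.4674, so
t_c = ln(3.084 × 0.4674) / 0.5230 = 0.3655 / 0.5230 = 0.6988 d.
D_c = (k_1/k_r) L₀ e^(−k_1 t_c) = (0.251/0.774) × 15.1 × e^(−0.251×0.6988) = 0.3243 × 15.1 × 0.8391 = 4.109 mg/L.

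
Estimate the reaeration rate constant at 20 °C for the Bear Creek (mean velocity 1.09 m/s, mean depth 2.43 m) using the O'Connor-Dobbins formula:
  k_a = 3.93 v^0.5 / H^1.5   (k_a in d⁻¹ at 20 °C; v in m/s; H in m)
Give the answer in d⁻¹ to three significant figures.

k_a = 3.93 × 1.09^0.5 / 2.43^1.5 = 3.93 × 1.044 / 3.788 = 1.083 d⁻¹.

k_a ≈ 1.08 d⁻¹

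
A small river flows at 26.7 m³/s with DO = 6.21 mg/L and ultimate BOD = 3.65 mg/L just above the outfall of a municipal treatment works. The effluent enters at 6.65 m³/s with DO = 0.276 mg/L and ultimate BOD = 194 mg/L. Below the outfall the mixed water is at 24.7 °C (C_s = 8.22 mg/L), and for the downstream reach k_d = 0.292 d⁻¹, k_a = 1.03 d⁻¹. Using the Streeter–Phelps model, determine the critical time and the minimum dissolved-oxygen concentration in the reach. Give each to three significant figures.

t_c ≈ 1.42 d; minimum DO ≈ 0.419 mg/L

Mixed DO = (26.7×6.21 + 6.65×0.276)/(26.7+6.65) = 167.6/33.35 = 5.027 mg/L.
Mixed L₀ = (26.7×3.65 + 6.65×194)/(33.35) = 1388/33.35 = 41.61 mg/L.
Initial deficit D₀ = C_s − DO₀ = 8.22 − 5.027 = 3.193 mg/L.
t_c = (1/0.7380) ln[(1.03/0.292)(1 − 3.193×0.7380/(0.292×41.61))] = 1.355 × ln(2.843) = 1.416 d.
D_c = (0.292/1.03) × 41.61 × e^(−0.292×1.416) = 0.2835 × 41.61 × 0.6614 = 7.801 mg/L.
Minimum DO = 8.22 − 7.801 = 0.4191 mg/L.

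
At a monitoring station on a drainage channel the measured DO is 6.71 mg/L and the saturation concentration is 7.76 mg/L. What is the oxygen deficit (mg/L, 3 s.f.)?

D = C_s − C = 7.76 − 6.71 = 1.05 mg/L.

D ≈ 1.05 mg/L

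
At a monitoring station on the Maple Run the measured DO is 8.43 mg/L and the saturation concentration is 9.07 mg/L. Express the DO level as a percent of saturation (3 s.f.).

92.9 % saturation

% saturation = C/C_s × 100 = 8.43/9.07 × 100 = 92.9 %.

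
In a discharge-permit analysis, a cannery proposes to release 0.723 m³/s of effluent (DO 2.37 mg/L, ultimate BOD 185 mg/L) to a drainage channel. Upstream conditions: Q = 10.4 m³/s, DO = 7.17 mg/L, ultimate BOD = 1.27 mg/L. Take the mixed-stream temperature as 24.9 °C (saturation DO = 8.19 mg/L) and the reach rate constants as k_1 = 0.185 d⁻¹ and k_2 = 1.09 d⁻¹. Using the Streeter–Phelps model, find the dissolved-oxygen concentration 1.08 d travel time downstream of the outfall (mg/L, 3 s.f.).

DO ≈ 6.40 mg/L

Mixed DO = (10.4×7.17 + 0.723×2.37)/(10.4+0.723) = 76.28/11.12 = 6.858 mg/L.
Mixed L₀ = (10.4×1.27 + 0.723×185)/(11.12) = 147.0/11.12 = 13.21 mg/L.
Initial deficit D₀ = C_s − DO₀ = 8.19 − 6.858 = 1.332 mg/L.
D(1.08) = [0.185×13.21/(1.09−0.185)](e^(−0.185×1.08) − e^(−1.09×1.08)) + 1.332 e^(−1.09×1.08)
= 2.701 × (0.8189 − 0.3081) + 1.332 × 0.3081 = 1.790 mg/L.
DO = 8.19 − 1.790 = 6.400 mg/L.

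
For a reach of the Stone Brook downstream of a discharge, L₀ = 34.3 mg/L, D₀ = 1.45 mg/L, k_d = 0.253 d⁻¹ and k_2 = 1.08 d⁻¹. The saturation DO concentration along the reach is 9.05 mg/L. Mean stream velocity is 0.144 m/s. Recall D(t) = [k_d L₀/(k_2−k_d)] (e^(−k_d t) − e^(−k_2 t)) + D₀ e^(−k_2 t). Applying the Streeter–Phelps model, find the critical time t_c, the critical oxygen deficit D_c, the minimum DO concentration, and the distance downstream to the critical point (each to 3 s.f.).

t_c = [1/(k_2−k_d)] ln[(k_2/k_d)(1 − D₀(k_2−k_d)/(k_d L₀))]
= [1/(1.08−0.253)] ln[(1.08/0.253)(1 − 1.45×0.8270/(0.253×34.3))]
= (1/0.8270) ln[4.269 × 0.8618] = 1.209 × ln(3.679) = 1.209 × 1.303 = 1.575 d.
L(t_c) = L₀ e^(−k_d t_c) = 34.3 × 0.6713 = 23.03 mg/L, and at the critical point k_2 D_c = k_d L, so D_c = (0.253/1.08) × 23.03 = 5.394 mg/L.
Minimum DO = C_s − D_c = 9.05 − 5.394 = 3.656 mg/L.
x_c = v t_c = 0.144 m/s × 1.575 d × 86400 s/d = 19600 m ≈ 19.6 km.

t_c ≈ 1.58 d; D_c ≈ 5.39 mg/L; min DO ≈ 3.66 mg/L; x_c ≈ 19.6 km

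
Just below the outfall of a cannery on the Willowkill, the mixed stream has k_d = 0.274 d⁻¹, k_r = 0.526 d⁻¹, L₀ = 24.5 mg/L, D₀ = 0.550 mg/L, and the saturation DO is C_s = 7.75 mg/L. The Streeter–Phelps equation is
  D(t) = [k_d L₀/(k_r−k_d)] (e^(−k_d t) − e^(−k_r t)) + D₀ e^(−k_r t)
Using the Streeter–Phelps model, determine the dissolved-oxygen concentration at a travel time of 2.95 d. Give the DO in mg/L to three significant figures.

DO ≈ 1.41 mg/L

k_d L₀/(k_r−k_d) = 0.274×24.5/(0.526−0.274) = 6.713/0.2520 = 26.64 mg/L.
e^(−k_d t) = e^(−0.274×2.950) = 0.4456; e^(−k_r t) = e^(−0.526×2.950) = 0.2119.
D = 26.64 × (0.4456 − 0.2119) + 0.550 × 0.2119 = 6.226 + 0.1165 = 6.343 mg/L.
DO = C_s − D = 7.75 − 6.343 = 1.407 mg/L.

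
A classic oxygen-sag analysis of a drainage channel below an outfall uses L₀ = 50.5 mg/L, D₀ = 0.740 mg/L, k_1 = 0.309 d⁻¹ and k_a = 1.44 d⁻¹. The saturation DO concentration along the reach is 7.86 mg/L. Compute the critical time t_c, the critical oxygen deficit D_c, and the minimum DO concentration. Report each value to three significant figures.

t_c ≈ 1.31 d; D_c ≈ 7.22 mg/L; min DO ≈ 0.635 mg/L

t_c = [1/(k_a−k_1)] ln[(k_a/k_1)(1 − D₀(k_a−k_1)/(k_1 L₀))]
= [1/(1.44−0.309)] ln[(1.44/0.309)(1 − 0.740×1.131/(0.309×50.5))]
= (1/1.131) ln[4.660 × 0.9464] = 0.8842 × ln(4.410) = 0.8842 × 1.484 = 1.312 d.
D_c = (k_1/k_a) L₀ e^(−k_1 t_c) = (0.309/1.44) × 50.5 × e^(−0.309×1.312) = 0.2146 × 50.5 × 0.6667 = 7.225 mg/L.
Minimum DO = C_s − D_c = 7.86 − 7.225 = 0.6354 mg/L.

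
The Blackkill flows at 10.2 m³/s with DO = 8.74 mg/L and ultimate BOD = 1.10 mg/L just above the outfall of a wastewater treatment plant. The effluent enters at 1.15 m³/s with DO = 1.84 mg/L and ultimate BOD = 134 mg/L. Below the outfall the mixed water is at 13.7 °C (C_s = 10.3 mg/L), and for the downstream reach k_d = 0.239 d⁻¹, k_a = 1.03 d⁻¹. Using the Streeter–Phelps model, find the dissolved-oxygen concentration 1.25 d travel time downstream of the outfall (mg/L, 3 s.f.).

Mixed DO = (10.2×8.74 + 1.15×1.84)/(10.2+1.15) = 91.26/11.35 = 8.041 mg/L.
Mixed L₀ = (10.2×1.10 + 1.15×134)/(11.35) = 165.3/11.35 = 14.57 mg/L.
Initial deficit D₀ = C_s − DO₀ = 10.3 − 8.041 = 2.259 mg/L.
D(1.25) = [0.239×14.57/(1.03−0.239)](e^(−0.239×1.25) − e^(−1.03×1.25)) + 2.259 e^(−1.03×1.25)
= 4.401 × (0.7417 − 0.2760) + 2.259 × 0.2760 = 2.673 mg/L.
DO = 10.3 − 2.673 = 7.627 mg/L.

DO ≈ 7.63 mg/L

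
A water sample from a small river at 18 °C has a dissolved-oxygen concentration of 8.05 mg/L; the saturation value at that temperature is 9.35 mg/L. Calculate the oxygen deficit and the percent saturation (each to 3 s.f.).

D = C_s − C = 9.35 − 8.05 = 1.30 mg/L.
% saturation = 8.05/9.35 × 100 = 86.1 %.

D ≈ 1.30 mg/L; 86.1 % saturation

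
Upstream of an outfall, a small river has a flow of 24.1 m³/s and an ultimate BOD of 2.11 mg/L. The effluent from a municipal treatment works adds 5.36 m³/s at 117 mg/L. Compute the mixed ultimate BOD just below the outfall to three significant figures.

Flow-weighted mixing: C = (Q_r C_r + Q_w C_w)/(Q_r + Q_w)
= (24.1×2.11 + 5.36×117)/(24.1 + 5.36) = 678.0/29.46 = 23.01 mg/L.

23.0 mg/L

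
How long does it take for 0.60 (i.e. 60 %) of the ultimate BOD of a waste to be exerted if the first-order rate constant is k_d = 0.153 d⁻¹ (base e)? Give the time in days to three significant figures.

y/L₀ = 1 − e^(−k_d t) = 0.60 ⇒ e^(−k_d t) = 0.400
t = −ln(0.400) / 0.153 = 0.9163 / 0.153 = 5.989 d.

t ≈ 5.99 d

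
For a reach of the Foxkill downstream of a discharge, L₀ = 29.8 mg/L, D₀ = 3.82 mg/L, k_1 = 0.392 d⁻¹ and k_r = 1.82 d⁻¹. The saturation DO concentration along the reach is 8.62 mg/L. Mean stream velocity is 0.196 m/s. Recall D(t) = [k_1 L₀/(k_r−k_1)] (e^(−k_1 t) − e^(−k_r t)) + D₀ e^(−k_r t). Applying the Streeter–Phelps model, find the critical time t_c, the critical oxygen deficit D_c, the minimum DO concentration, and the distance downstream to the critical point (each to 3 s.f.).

With k_r/k_1 = 4.643 and 1 − D₀(k_r−k_1)/(k_1 L₀) = 0.5330,
t_c = ln(4.643 × 0.5330) / (1.82 − 0.392) = ln(2.475) / 1.428 = 0.9062/1.428 = 0.6346 d.
D_c = (k_1/k_r) L₀ e^(−k_1 t_c) = (0.392/1.82) × 29.8 × e^(−0.392×0.6346) = 0.2154 × 29.8 × 0.7798 = 5.005 mg/L.
Minimum DO = C_s − D_c = 8.62 − 5.005 = 3.615 mg/L.
x_c = v t_c = 0.196 m/s × 0.6346 d × 86400 s/d = 10750 m ≈ 10.7 km.

t_c ≈ 0.635 d; D_c ≈ 5.00 mg/L; min DO ≈ 3.62 mg/L; x_c ≈ 10.7 km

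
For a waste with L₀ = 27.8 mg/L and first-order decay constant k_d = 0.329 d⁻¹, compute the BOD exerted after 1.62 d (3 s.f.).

y ≈ 11.5 mg/L

y_t = L₀(1 − e^(−k_d t)) = 27.8 × (1 − e^(−0.329×1.62))
= 27.8 × (1 − 0.5869) = 27.8 × 0.4131 = 11.49 mg/L.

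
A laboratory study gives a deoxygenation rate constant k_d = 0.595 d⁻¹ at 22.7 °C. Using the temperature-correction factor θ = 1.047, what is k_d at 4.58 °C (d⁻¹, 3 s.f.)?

k_d(T₂) = k_d(T₁) · θ^(T₂−T₁) = 0.595 × 1.047^(4.58−22.7)
= 0.595 × 1.047^-18.1 = 0.595 × 0.4351 = 0.2589 d⁻¹.

k_d ≈ 0.259 d⁻¹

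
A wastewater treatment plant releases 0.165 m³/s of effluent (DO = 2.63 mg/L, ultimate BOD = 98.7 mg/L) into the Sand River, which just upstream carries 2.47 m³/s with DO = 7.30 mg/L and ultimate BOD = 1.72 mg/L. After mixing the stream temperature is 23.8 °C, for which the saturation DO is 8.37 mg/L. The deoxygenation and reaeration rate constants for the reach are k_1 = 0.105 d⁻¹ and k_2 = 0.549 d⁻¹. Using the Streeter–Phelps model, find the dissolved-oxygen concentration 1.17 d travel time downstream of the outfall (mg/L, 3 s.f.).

DO ≈ 6.99 mg/L

Mixed DO = (2.47×7.30 + 0.165×2.63)/(2.47+0.165) = 18.46/2.635 = 7.008 mg/L.
Mixed L₀ = (2.47×1.72 + 0.165×98.7)/(2.635) = 20.53/2.635 = 7.793 mg/L.
Initial deficit D₀ = C_s − DO₀ = 8.37 − 7.008 = 1.362 mg/L.
D(1.17) = [0.105×7.793/(0.549−0.105)](e^(−0.105×1.17) − e^(−0.549×1.17)) + 1.362 e^(−0.549×1.17)
= 1.843 × (0.8844 − 0.5261) + 1.362 × 0.5261 = 1.377 mg/L.
DO = 8.37 − 1.377 = 6.993 mg/L.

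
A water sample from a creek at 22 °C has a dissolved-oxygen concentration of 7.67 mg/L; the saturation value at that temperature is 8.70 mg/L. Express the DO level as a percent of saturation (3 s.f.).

88.2 % saturation

% saturation = C/C_s × 100 = 7.67/8.70 × 100 = 88.2 %.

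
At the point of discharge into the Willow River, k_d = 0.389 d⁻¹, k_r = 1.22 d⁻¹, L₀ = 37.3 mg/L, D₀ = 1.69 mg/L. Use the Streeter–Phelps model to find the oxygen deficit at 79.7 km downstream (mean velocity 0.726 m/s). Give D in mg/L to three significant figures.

D ≈ 7.30 mg/L

Travel time t = x/v = 79.7 km / (0.726 m/s) = 79700 m / 0.726 m/s = 109800 s = 1.271 d.
k_d L₀/(k_r−k_d) = 0.389×37.3/(1.22−0.389) = 14.51/0.8310 = 17.46 mg/L.
e^(−k_d t) = e^(−0.389×1.271) = 0.6100; e^(−k_r t) = e^(−1.22×1.271) = 0.2122.
D = 17.46 × (0.6100 − 0.2122) + 1.69 × 0.2122 = 6.946 + 0.3587 = 7.304 mg/L.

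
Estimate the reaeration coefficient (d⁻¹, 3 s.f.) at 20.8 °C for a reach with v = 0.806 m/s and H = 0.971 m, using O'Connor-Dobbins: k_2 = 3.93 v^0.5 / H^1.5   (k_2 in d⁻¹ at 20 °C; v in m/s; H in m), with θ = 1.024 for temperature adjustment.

k_2(20) = 3.93 × 0.806^0.5 / 0.971^1.5 = 3.93 × 0.8978 / 0.9568 = 3.687 d⁻¹.
k_2(20.8) = 3.687 × 1.024^(20.8−20) = 3.687 × 1.019 = 3.758 d⁻¹.

k_2 ≈ 3.76 d⁻¹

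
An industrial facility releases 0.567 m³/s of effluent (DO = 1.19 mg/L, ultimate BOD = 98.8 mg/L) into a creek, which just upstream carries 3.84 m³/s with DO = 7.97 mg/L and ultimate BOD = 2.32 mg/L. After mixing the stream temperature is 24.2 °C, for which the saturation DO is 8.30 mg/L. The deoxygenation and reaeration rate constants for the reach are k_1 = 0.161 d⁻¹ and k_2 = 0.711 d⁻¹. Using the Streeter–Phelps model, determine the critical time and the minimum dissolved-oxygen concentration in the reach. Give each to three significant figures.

t_c ≈ 2.11 d; minimum DO ≈ 5.92 mg/L

Mixed DO = (3.84×7.97 + 0.567×1.19)/(3.84+0.567) = 31.28/4.407 = 7.098 mg/L.
Mixed L₀ = (3.84×2.32 + 0.567×98.8)/(4.407) = 64.93/4.407 = 14.73 mg/L.
Initial deficit D₀ = C_s − DO₀ = 8.30 − 7.098 = 1.202 mg/L.
t_c = (1/0.5500) ln[(0.711/0.161)(1 − 1.202×0.5500/(0.161×14.73))] = 1.818 × ln(3.185) = 2.106 d.
D_c = (0.161/0.711) × 14.73 × e^(−0.161×2.106) = 0.2264 × 14.73 × 0.7124 = 2.377 mg/L.
Minimum DO = 8.30 − 2.377 = 5.923 mg/L.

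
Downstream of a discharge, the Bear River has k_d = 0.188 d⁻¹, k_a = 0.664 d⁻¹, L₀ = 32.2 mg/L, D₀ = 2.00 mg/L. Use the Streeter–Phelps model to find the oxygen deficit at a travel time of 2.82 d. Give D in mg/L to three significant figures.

D ≈ 5.84 mg/L

k_d L₀/(k_a−k_d) = 0.188×32.2/(0.664−0.188) = 6.054/0.4760 = 12.72 mg/L.
e^(−k_d t) = e^(−0.188×2.820) = 0.5885; e^(−k_a t) = e^(−0.664×2.820) = 0.1537.
D = 12.72 × (0.5885 − 0.1537) + 2.00 × 0.1537 = 5.529 + 0.3075 = 5.837 mg/L.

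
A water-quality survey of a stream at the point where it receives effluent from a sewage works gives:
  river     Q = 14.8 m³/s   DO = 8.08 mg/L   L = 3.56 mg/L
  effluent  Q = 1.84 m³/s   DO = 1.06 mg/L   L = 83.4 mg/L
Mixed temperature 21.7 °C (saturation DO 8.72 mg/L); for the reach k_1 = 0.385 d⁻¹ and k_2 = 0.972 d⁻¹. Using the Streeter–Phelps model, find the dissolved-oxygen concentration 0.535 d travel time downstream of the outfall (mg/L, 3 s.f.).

DO ≈ 6.10 mg/L

Mixed DO = (14.8×8.08 + 1.84×1.06)/(14.8+1.84) = 121.5/16.64 = 7.304 mg/L.
Mixed L₀ = (14.8×3.56 + 1.84×83.4)/(16.64) = 206.1/16.64 = 12.39 mg/L.
Initial deficit D₀ = C_s − DO₀ = 8.72 − 7.304 = 1.416 mg/L.
D(0.535) = [0.385×12.39/(0.972−0.385)](e^(−0.385×0.535) − e^(−0.972×0.535)) + 1.416 e^(−0.972×0.535)
= 8.125 × (0.8139 − 0.5945) + 1.416 × 0.5945 = 2.624 mg/L.
DO = 8.72 − 2.624 = 6.096 mg/L.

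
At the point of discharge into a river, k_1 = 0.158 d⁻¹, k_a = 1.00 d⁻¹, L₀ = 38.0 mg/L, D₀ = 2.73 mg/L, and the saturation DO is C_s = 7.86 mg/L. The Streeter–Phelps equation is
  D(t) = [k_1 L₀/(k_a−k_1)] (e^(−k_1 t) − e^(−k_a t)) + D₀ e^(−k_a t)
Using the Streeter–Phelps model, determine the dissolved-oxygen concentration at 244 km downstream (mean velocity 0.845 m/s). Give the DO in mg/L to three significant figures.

Travel time t = x/v = 244 km / (0.845 m/s) = 244000 m / 0.845 m/s = 288800 s = 3.342 d.
k_1 L₀/(k_a−k_1) = 0.158×38.0/(1.00−0.158) = 6.004/0.8420 = 7.131 mg/L.
e^(−k_1 t) = e^(−0.158×3.342) = 0.5898; e^(−k_a t) = e^(−1.00×3.342) = 0.03536.
D = 7.131 × (0.5898 − 0.03536) + 2.73 × 0.03536 = 3.953 + 0.09654 = 4.050 mg/L.
DO = C_s − D = 7.86 − 4.050 = 3.810 mg/L.

DO ≈ 3.81 mg/L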